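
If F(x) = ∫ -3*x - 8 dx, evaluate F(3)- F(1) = -28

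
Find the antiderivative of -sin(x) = cos(x) + C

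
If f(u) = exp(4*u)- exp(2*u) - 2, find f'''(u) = 64*exp(4*u) - 8*exp(2*u)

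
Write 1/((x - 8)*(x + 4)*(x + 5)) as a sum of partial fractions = 1/(13*(x + 5)) - 1/(12*(x + 4)) + 1/(156*(x - 8))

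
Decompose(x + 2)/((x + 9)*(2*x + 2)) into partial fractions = 7/(16*(x + 9)) + 1/(16*(x + 1))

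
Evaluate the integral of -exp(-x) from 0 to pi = -1 + exp(-pi)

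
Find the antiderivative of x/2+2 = x^2/4 + 2*x + C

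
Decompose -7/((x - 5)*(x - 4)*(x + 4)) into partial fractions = -7/(72*(x + 4)) + 7/(8*(x - 4)) - 7/(9*(x - 5))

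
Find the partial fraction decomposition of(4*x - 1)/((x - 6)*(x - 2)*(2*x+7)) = -60/(209*(2*x + 7)) - 7/(44*(x - 2)) + 23/(76*(x - 6))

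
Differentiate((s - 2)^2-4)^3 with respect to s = 6*s^5 - 60*s^4 + 192*s^3 - 192*s^2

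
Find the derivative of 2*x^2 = 4*x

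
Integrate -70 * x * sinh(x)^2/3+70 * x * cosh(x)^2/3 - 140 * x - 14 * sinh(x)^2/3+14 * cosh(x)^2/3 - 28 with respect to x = -175*x^2/3 - 70*x/3 + C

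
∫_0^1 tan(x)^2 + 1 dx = tan(1)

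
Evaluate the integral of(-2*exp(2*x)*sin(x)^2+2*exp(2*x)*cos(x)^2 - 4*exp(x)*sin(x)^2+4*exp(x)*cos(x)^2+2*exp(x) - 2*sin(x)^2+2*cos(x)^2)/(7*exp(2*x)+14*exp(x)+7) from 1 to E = -2*E/(7*(1 + E)) - sin(2)/7 + sin(2*E)/7 + 2*exp(E)/(7*(1 + exp(E)))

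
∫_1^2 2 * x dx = 3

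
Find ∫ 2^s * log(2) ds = 2^s + C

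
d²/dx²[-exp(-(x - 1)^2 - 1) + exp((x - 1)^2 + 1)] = (4*x^2*exp(2*x^2 - 4*x + 4) - 4*x^2 - 8*x*exp(2*x^2 - 4*x + 4) + 8*x + 6*exp(2*x^2 - 4*x + 4) - 2)*exp(-x^2 + 2*x - 2)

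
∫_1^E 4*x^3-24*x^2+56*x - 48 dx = -9 + ((-2 + E)^2 + 2)^2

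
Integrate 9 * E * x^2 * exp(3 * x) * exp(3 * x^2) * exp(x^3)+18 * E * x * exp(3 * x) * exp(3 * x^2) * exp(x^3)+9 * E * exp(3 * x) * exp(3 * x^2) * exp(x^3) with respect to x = 3*exp((x + 1)^3) + C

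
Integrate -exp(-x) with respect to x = exp(-x) + C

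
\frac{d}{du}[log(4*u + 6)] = 2/(2*u + 3)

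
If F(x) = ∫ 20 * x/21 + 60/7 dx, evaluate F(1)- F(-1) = 120/7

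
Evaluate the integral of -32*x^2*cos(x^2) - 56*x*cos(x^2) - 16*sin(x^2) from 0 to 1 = -44*sin(1)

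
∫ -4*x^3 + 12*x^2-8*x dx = -x^4 + 4*x^3 - 4*x^2 + C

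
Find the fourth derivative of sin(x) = sin(x)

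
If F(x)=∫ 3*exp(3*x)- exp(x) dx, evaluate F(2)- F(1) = -(E - exp(-1))*exp(2) + (-exp(-2) + exp(2))*exp(4)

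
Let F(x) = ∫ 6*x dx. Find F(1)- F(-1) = 0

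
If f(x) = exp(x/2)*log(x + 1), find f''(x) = (x^2*exp(x/2)*log(x + 1) + 2*x*exp(x/2)*log(x + 1) + 4*x*exp(x/2) + exp(x/2)*log(x + 1))/(4*x^2 + 8*x + 4)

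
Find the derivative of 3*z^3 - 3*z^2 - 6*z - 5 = 9*z^2 - 6*z - 6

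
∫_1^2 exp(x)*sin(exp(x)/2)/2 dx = cos(E/2) - cos(exp(2)/2)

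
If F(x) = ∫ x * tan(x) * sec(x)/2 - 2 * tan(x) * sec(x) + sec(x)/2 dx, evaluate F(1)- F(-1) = sec(1)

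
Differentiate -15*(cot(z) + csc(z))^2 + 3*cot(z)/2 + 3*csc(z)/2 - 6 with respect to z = 3*(-cos(z)/2 - 1/2 + 10*cos(z)^2/sin(z) + 20*cos(z)/sin(z) + 10/sin(z))/sin(z)^2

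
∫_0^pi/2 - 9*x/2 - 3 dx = 3*pi*(-3*pi/2 - 4)/8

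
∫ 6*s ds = 3*s^2 + C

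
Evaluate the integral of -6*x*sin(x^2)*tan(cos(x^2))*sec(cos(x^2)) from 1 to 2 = -3*sec(cos(1)) + 3*sec(cos(4))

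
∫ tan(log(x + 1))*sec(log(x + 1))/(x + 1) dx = sec(log(x + 1)) + C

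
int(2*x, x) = x^2 + C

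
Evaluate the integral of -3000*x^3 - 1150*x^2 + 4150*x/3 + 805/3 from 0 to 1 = -520/3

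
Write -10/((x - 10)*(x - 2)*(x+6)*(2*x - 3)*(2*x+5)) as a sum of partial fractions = 2/(315*(2*x + 5)) - 2/(51*(2*x - 3)) - 1/(1344*(x + 6)) + 5/(288*(x - 2)) - 1/(5440*(x - 10))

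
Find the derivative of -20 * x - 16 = -20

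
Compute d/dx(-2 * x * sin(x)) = -2*x*cos(x) - 2*sin(x)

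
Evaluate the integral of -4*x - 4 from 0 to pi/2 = 2 - 2*(1 + pi/2)^2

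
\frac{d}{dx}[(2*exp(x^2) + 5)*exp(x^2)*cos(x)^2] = 8*x*exp(2*x^2)*cos(x)^2 + 10*x*exp(x^2)*cos(x)^2 - 2*exp(2*x^2)*sin(2*x) - 5*exp(x^2)*sin(2*x)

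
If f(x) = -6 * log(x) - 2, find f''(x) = 6/x^2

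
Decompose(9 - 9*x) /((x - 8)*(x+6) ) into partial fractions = -9/(2*(x + 6)) - 9/(2*(x - 8))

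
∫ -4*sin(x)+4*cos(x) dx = 4*sqrt(2)*sin(x + pi/4) + C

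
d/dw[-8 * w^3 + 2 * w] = 2 - 24*w^2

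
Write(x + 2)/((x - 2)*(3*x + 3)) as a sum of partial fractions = -1/(9*(x + 1)) + 4/(9*(x - 2))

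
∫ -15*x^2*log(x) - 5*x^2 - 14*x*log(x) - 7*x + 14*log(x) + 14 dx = x*(-5*x^2 - 7*x + 14)*log(x) + C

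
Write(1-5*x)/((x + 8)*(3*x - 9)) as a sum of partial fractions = -41/(33*(x + 8)) - 14/(33*(x - 3))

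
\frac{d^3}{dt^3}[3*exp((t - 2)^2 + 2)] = 24*t^3*exp(t^2 - 4*t + 6) - 144*t^2*exp(t^2 - 4*t + 6) + 324*t*exp(t^2 - 4*t + 6) - 264*exp(t^2 - 4*t + 6)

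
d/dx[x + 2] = 1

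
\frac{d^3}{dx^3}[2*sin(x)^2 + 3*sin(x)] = -(16*sin(x) + 3)*cos(x)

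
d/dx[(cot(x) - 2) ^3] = -3*(1 + tan(x)^(-2))*(2*tan(x) - 1)^2/tan(x)^2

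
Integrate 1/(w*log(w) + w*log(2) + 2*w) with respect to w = log(log(2*w) + 2) + C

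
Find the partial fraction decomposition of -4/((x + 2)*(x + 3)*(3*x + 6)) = -4/(3*(x + 3)) + 4/(3*(x + 2)) - 4/(3*(x + 2)^2)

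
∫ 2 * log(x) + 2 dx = 2*x*log(x) + C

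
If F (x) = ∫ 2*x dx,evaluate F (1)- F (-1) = 0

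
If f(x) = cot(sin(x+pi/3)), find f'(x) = -cos(x + pi/3)/sin(sin(x + pi/3))^2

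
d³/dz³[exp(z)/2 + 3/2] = exp(z)/2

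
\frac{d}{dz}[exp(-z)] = -exp(-z)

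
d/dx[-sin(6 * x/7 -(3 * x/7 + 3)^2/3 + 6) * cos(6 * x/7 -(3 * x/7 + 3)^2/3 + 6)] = -6*x*sin(3*x^2/49 - 3)^2/49 + 6*x*cos(3*x^2/49 - 3)^2/49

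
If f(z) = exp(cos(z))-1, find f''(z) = (sin(z)^2 - cos(z))*exp(cos(z))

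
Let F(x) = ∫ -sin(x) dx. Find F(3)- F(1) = cos(3) - cos(1)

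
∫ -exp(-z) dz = exp(-z) + C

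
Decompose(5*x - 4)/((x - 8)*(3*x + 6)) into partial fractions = 7/(15*(x + 2)) + 6/(5*(x - 8))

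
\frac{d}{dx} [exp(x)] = exp(x)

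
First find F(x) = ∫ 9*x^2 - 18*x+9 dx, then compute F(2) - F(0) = 6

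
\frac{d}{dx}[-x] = -1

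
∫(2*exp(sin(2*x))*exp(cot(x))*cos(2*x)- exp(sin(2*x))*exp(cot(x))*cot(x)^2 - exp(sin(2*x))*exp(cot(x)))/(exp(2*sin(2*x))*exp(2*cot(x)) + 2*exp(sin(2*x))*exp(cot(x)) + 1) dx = exp(sin(2*x) + cot(x))/(exp(sin(2*x) + cot(x)) + 1) + C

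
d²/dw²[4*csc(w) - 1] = -4/sin(w) + 8/sin(w)^3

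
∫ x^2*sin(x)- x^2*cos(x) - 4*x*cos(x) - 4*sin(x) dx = -sqrt(2)*(x^2 + 2*x - 2)*sin(x + pi/4) + C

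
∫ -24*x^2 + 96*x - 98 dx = -8*x^3 + 48*x^2 - 98*x + C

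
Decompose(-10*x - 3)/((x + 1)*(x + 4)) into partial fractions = -37/(3*(x + 4)) + 7/(3*(x + 1))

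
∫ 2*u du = u^2 + C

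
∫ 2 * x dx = x^2 + C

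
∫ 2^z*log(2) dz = 2^z + C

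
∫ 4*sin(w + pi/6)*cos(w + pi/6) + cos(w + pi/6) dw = (2*sin(w + pi/6) + 1)*sin(w + pi/6) + C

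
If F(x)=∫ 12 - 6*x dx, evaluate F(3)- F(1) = 0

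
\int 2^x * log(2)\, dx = 2^x + C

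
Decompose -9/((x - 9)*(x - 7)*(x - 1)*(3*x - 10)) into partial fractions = -243/(1309*(3*x - 10)) + 3/(112*(x - 1)) + 3/(44*(x - 7)) - 9/(272*(x - 9))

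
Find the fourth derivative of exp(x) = exp(x)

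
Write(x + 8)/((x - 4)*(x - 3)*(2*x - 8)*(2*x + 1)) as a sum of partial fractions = -10/(189*(2*x + 1)) + 11/(14*(x - 3)) - 41/(54*(x - 4)) + 2/(3*(x - 4)^2)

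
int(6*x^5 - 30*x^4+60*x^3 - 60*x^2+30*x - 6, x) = x^6 - 6*x^5 + 15*x^4 - 20*x^3 + 15*x^2 - 6*x + C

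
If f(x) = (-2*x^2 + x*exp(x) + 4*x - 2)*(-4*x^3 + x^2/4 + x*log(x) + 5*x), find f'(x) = -4*x^4*exp(x) + 40*x^4 - 63*x^3*exp(x)/4 - 66*x^3 + x^2*exp(x)*log(x) + 23*x^2*exp(x)/4 - 6*x^2*log(x) - 5*x^2 + 2*x*exp(x)*log(x) + 11*x*exp(x) + 8*x*log(x) + 43*x - 2*log(x) - 12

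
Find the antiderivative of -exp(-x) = exp(-x) + C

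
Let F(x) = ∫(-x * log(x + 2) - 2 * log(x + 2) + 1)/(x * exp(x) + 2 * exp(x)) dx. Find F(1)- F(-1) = exp(-1)*log(3)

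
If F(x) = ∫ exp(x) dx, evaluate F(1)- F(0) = -1 + E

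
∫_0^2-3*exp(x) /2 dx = 3/2 - 3*exp(2)/2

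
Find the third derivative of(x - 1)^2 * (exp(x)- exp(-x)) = (x^2*exp(2*x) + x^2 + 4*x*exp(2*x) - 8*x + exp(2*x) + 13)*exp(-x)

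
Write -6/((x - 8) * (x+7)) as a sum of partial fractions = 2/(5*(x + 7)) - 2/(5*(x - 8))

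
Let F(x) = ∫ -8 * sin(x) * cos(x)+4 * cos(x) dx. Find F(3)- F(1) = -4*sin(1) - 4*sin(3)^2 + 4*sin(3) + 4*sin(1)^2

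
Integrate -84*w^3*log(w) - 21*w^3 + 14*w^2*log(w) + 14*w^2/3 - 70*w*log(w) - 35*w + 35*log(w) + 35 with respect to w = 7*w*(-9*w^3 + 2*w^2 - 15*w + 15)*log(w)/3 + C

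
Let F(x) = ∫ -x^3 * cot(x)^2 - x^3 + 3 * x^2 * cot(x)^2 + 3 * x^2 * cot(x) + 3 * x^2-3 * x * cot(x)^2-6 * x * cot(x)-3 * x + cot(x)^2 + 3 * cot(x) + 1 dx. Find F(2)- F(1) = cot(2)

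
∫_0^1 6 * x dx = 3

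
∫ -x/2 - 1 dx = -x^2/4 - x + C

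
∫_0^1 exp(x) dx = -1 + E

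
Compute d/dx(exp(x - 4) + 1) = exp(x - 4)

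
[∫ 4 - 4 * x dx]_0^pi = 2 - 2*(-1 + pi)^2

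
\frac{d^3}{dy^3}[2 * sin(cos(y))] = 2*(sin(y)^2*cos(cos(y)) - 3*sin(cos(y))*cos(y) + cos(cos(y)))*sin(y)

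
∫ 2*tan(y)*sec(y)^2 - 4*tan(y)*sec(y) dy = (sec(y) - 2)^2 + C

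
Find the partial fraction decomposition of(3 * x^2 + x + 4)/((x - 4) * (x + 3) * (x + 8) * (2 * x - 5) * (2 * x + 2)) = -202/(4851*(2*x - 5)) + 47/(4410*(x + 8)) - 1/(55*(x + 3)) + 3/(490*(x + 1)) + 1/(45*(x - 4))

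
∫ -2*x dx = -x^2 + C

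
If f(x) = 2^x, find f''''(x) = 2^x*log(2)^4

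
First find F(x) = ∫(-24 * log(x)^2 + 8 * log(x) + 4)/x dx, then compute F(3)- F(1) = -8*log(3)^3 + 4*log(3) + 4*log(3)^2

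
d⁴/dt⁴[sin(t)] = sin(t)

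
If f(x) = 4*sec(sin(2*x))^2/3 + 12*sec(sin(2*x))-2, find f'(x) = 16*cos(2*x)*tan(sin(2*x))*sec(sin(2*x))^2/3 + 24*cos(2*x)*tan(sin(2*x))*sec(sin(2*x))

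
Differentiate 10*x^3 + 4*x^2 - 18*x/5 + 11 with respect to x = 30*x^2 + 8*x - 18/5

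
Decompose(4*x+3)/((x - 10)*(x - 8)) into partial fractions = -35/(2*(x - 8)) + 43/(2*(x - 10))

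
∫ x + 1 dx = x^2/2 + x + C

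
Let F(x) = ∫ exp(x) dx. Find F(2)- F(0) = -1 + exp(2)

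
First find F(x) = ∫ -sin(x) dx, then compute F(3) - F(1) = cos(3) - cos(1)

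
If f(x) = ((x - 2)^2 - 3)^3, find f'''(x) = 120*x^3 - 720*x^2 + 1224*x - 528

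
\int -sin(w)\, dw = cos(w) + C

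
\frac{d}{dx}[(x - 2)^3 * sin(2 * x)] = (x - 2)^2*(2*x*cos(2*x) + 3*sin(2*x) - 4*cos(2*x))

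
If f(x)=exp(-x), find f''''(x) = exp(-x)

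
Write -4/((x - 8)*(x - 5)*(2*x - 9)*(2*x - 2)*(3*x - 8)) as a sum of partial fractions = 81/(3080*(3*x - 8)) - 32/(539*(2*x - 9)) - 1/(490*(x - 1)) + 1/(42*(x - 5)) - 1/(1176*(x - 8))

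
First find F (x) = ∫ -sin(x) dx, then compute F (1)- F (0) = -1 + cos(1)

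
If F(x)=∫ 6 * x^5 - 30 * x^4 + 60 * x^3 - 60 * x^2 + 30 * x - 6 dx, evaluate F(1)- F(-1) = -64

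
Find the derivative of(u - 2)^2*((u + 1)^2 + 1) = 4*u^3 - 6*u^2 - 4*u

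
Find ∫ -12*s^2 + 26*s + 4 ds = -4*s^3 + 13*s^2 + 4*s + C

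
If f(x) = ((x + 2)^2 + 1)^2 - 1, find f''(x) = 12*x^2 + 48*x + 52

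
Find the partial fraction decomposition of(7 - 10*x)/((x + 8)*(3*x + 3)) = -29/(7*(x + 8)) + 17/(21*(x + 1))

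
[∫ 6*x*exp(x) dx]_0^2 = 6 + 6*exp(2)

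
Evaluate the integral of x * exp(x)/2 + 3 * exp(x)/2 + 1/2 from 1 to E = -3*E/2 - 3/2 + (1 + E/2)*(1 + exp(E))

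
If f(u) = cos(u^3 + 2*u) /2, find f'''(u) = 27*u^6*sin(u^3 + 2*u)/2 + 27*u^4*sin(u^3 + 2*u) - 27*u^3*cos(u^3 + 2*u) + 18*u^2*sin(u^3 + 2*u) - 18*u*cos(u^3 + 2*u) + sin(u^3 + 2*u)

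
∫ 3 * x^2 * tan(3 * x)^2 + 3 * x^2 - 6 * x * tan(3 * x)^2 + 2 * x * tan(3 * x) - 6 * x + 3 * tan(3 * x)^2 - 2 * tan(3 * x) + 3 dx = (x - 1)^2*tan(3*x) + C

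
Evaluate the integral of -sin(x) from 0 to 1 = -1 + cos(1)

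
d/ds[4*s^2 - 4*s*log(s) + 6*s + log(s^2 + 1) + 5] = (8*s^3 - 4*s^2*log(s) + 2*s^2 + 10*s - 4*log(s) + 2)/(s^2 + 1)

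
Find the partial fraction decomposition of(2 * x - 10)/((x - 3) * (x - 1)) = 4/(x - 1) - 2/(x - 3)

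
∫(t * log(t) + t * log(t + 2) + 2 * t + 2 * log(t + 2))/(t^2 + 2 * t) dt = (log(t) + 2)*log(t + 2) + C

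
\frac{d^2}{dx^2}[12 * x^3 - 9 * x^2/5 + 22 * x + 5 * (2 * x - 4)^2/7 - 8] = 72*x + 74/35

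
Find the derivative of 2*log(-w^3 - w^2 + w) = (6*w^2 + 4*w - 2)/(w^3 + w^2 - w)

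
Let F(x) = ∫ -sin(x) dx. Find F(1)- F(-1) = 0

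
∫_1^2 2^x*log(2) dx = 2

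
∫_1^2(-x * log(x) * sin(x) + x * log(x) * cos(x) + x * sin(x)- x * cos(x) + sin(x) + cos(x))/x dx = (-1 + log(2))*(cos(2) + sin(2)) + cos(1) + sin(1)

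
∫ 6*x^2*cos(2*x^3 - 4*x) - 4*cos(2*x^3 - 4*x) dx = sin(2*x*(x^2 - 2)) + C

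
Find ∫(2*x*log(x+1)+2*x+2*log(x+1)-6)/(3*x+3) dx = 2*(x - 3)*log(x + 1)/3 + C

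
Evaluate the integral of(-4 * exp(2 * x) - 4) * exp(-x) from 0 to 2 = -4*exp(2) + 4*exp(-2)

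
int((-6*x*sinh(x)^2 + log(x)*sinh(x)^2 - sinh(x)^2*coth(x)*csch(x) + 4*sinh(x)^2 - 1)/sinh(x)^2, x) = -3*x^2 + x*log(x) + 3*x + coth(x) + csch(x) + C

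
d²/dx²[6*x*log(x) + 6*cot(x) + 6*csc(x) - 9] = (-6*x/sin(x) + 12*x*cos(x)/sin(x)^3 + 12*x/sin(x)^3 + 6)/x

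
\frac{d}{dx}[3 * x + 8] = 3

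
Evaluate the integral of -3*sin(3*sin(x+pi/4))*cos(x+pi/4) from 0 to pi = 0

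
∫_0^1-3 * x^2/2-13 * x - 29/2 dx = -43/2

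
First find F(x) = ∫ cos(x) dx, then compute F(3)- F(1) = -sin(1) + sin(3)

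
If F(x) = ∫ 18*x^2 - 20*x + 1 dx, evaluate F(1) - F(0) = -3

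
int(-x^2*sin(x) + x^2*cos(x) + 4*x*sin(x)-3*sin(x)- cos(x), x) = sqrt(2)*(x - 1)^2*sin(x + pi/4) + C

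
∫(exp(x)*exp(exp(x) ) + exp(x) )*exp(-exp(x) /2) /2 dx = 2*sinh(exp(x)/2) + C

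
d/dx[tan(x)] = cos(x)^(-2)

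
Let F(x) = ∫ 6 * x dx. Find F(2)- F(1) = 9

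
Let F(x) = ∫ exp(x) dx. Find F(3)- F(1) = -E + exp(3)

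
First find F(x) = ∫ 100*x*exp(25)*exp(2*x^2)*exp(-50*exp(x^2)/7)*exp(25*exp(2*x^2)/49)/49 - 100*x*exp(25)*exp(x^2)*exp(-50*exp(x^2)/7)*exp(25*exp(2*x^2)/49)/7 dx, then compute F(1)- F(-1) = 0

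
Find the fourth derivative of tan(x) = 24*tan(x)^5 + 40*tan(x)^3 + 16*tan(x)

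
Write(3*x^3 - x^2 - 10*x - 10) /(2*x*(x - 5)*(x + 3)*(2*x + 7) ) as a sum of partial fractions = 927/(238*(2*x + 7)) - 35/(24*(x + 3)) + 29/(136*(x - 5)) + 1/(21*x)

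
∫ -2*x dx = -x^2 + C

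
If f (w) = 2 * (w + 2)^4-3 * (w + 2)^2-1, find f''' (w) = 48*w + 96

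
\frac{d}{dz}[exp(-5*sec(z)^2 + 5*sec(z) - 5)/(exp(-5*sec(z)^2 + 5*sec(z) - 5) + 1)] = 5*(1 - 2/cos(z))*exp(5)*exp(5/cos(z)^2)*exp(-5/cos(z))*sin(z)/((1 + 2*exp(5)*exp(-5*sec(z))*exp(5*sec(z)^2) + exp(10)*exp(-10*sec(z))*exp(10*sec(z)^2))*cos(z)^2)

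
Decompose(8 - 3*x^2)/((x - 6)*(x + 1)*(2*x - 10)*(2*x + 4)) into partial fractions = 1/(56*(x + 2)) + 5/(168*(x + 1)) + 67/(168*(x - 5)) - 25/(56*(x - 6))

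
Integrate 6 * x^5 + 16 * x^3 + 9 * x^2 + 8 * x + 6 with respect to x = x^6 + 4*x^4 + 3*x^3 + 4*x^2 + 6*x + C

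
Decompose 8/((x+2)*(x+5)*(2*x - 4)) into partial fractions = 4/(21*(x + 5)) - 1/(3*(x + 2)) + 1/(7*(x - 2))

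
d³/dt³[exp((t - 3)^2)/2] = 4*t^3*exp(t^2 - 6*t + 9) - 36*t^2*exp(t^2 - 6*t + 9) + 114*t*exp(t^2 - 6*t + 9) - 126*exp(t^2 - 6*t + 9)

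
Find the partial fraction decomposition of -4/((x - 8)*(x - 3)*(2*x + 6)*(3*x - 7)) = -27/(272*(3*x - 7)) + 1/(528*(x + 3)) + 1/(30*(x - 3)) - 2/(935*(x - 8))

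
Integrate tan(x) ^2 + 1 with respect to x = tan(x) + C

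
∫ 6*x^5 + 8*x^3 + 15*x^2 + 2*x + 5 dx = x^6 + 2*x^4 + 5*x^3 + x^2 + 5*x + C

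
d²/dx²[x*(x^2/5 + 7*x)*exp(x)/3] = x^3*exp(x)/15 + 41*x^2*exp(x)/15 + 146*x*exp(x)/15 + 14*exp(x)/3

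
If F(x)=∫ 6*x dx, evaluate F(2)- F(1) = 9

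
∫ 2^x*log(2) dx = 2^x + C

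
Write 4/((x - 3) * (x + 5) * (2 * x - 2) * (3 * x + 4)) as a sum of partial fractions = 54/(1001*(3*x + 4)) - 1/(264*(x + 5)) - 1/(42*(x - 1)) + 1/(104*(x - 3))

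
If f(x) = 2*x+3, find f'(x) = 2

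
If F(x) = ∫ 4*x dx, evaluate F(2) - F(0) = 8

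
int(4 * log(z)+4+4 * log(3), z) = 4*z*log(3*z) + C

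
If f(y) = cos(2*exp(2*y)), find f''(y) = -16*exp(4*y)*cos(2*exp(2*y)) - 8*exp(2*y)*sin(2*exp(2*y))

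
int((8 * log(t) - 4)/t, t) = (2*log(t) - 1)^2 + C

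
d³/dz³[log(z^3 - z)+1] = (6*z^6 + 6*z^4 + 6*z^2 - 2)/(z^9 - 3*z^7 + 3*z^5 - z^3)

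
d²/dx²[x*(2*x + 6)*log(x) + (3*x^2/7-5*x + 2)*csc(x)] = (-3*x^3/sin(x) + 6*x^3/sin(x)^3 + 35*x^2/sin(x) - 12*x^2*cos(x)/sin(x)^2 - 70*x^2/sin(x)^3 + 28*x*log(x) + 42*x - 8*x/sin(x) + 70*x*cos(x)/sin(x)^2 + 28*x/sin(x)^3 + 42)/(7*x)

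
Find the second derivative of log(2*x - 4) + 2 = -1/(x^2 - 4*x + 4)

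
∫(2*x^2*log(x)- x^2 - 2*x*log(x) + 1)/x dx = (x - 1)^2*(log(x) - 1) + C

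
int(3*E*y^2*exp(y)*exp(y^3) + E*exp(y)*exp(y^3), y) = exp(y^3 + y + 1) + C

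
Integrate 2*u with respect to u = u^2 + C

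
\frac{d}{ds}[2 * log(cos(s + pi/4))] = -2*tan(s + pi/4)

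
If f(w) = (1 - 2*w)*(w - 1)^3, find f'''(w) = 42 - 48*w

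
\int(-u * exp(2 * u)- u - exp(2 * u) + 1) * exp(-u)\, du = -u*exp(u) + u*exp(-u) + C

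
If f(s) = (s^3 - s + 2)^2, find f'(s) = 6*s^5 - 8*s^3 + 12*s^2 + 2*s - 4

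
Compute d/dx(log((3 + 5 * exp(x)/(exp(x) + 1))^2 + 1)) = (16*exp(2*x) + 6*exp(x))/(13*exp(3*x) + 23*exp(2*x) + 12*exp(x) + 2)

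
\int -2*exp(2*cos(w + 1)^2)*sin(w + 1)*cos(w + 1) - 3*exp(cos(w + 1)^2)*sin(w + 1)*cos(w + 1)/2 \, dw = (2*exp(cos(w + 1)^2) + 3)*exp(cos(w + 1)^2)/4 + C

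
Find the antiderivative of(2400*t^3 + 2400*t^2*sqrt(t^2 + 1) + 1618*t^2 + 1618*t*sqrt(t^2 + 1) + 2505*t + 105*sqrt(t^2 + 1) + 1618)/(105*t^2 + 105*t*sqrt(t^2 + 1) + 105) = 80*t^2/7 + 1618*t/105 + log(t + sqrt(t^2 + 1)) + C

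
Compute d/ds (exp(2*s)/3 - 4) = 2*exp(2*s)/3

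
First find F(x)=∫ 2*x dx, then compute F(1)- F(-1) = 0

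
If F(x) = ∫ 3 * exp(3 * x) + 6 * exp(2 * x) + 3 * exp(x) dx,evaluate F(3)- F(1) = -(1 + E)^3 + (1 + exp(3))^3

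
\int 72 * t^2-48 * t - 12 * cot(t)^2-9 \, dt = 24*t^3 - 24*t^2 + 3*t + 12*cot(t) + C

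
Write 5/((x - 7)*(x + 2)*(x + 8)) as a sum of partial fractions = 1/(18*(x + 8)) - 5/(54*(x + 2)) + 1/(27*(x - 7))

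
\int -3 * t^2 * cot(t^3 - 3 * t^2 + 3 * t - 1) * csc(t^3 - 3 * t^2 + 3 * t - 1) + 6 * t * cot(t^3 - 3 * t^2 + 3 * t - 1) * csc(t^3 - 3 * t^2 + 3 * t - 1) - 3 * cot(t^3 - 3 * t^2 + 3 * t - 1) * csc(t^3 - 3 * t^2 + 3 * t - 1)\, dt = csc((t - 1)^3) + C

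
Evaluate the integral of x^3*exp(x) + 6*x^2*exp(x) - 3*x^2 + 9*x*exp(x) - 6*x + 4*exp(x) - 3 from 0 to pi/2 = (-1 + exp(pi/2))*(1 + pi/2)^3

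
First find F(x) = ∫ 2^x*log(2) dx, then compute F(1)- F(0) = 1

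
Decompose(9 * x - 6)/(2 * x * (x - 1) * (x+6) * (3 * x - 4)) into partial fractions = 81/(88*(3*x - 4)) + 5/(154*(x + 6)) - 3/(14*(x - 1)) - 1/(8*x)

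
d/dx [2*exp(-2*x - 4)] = -4*exp(-2*x - 4)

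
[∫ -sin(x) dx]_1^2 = -cos(1) + cos(2)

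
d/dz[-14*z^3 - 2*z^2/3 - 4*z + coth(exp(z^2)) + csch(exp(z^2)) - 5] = -42*z^2 - 2*z*exp(z^2)*cosh(exp(z^2))/sinh(exp(z^2))^2 - 2*z*exp(z^2)/sinh(exp(z^2))^2 - 4*z/3 - 4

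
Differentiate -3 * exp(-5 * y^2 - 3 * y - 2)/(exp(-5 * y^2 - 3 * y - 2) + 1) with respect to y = (30*y*exp(5*y^2 + 3*y + 2) + 9*exp(5*y^2 + 3*y + 2))/(exp(4)*exp(6*y)*exp(10*y^2) + 2*exp(2)*exp(3*y)*exp(5*y^2) + 1)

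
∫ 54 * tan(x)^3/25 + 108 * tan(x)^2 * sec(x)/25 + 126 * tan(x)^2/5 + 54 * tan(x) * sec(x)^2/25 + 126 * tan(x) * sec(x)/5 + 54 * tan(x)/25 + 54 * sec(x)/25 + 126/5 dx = 27*(tan(x) + sec(x) + 10)^2/25 + 18*tan(x)/5 + 18*sec(x)/5 + C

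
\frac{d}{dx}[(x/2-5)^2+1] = x/2 - 5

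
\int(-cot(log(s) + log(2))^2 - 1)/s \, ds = cot(log(2*s)) + C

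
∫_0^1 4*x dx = 2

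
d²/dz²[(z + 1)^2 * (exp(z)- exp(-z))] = (z^2*exp(2*z) - z^2 + 6*z*exp(2*z) + 2*z + 7*exp(2*z) + 1)*exp(-z)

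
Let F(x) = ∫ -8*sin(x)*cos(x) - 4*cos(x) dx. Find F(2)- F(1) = -4*sin(2) - 4*sin(2)^2 + 4*sin(1)^2 + 4*sin(1)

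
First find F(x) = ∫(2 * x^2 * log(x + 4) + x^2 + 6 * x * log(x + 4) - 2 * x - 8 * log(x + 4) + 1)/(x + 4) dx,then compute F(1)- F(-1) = -4*log(3)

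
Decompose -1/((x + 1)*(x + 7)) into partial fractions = 1/(6*(x + 7)) - 1/(6*(x + 1))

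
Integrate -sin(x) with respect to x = cos(x) + C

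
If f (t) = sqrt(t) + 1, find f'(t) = 1/(2*sqrt(t))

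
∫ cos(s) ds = sin(s) + C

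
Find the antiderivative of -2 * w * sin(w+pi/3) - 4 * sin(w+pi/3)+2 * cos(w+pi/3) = (2*w + 4)*cos(w + pi/3) + C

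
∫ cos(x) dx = sin(x) + C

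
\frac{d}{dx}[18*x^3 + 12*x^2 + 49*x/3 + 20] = 54*x^2 + 24*x + 49/3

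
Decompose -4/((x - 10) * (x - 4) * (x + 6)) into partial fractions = -1/(40*(x + 6)) + 1/(15*(x - 4)) - 1/(24*(x - 10))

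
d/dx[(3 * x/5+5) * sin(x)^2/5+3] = 3*x*sin(2*x)/25 + 3*sin(x)^2/25 + sin(2*x)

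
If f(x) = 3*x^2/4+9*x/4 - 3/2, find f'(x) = 3*x/2 + 9/4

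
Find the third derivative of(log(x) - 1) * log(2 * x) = (4*log(x) - 8 + 2*log(2))/x^3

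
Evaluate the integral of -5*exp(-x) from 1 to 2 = -5*exp(-1) + 5*exp(-2)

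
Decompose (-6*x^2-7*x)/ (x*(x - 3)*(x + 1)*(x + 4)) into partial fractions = 17/(21*(x + 4)) + 1/(12*(x + 1)) - 25/(28*(x - 3))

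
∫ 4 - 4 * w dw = -2*w^2 + 4*w + C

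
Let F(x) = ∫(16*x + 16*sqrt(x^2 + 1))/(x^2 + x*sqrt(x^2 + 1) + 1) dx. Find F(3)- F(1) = -16*log(1 + sqrt(2)) + 16*log(3 + sqrt(10))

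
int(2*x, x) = x^2 + C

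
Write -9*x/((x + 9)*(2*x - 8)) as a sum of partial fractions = -81/(26*(x + 9)) - 18/(13*(x - 4))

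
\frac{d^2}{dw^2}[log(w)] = -1/w^2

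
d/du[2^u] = 2^u*log(2)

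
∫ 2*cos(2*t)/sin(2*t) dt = log(3*sin(2*t)) + C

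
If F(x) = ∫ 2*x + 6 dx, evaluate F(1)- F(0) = 7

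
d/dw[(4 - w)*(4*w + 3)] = 13 - 8*w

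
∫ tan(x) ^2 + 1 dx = tan(x) + C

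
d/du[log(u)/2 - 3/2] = 1/(2*u)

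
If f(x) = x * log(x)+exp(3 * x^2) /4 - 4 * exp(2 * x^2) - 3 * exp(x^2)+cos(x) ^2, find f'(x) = 3*x*exp(3*x^2)/2 - 16*x*exp(2*x^2) - 6*x*exp(x^2) + log(x) - sin(2*x) + 1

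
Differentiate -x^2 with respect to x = -2*x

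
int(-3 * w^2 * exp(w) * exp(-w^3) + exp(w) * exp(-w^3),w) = exp(-w^3 + w) + C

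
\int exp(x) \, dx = exp(x) + C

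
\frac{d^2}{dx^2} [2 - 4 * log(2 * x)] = 4/x^2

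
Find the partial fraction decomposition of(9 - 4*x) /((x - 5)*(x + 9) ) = -45/(14*(x + 9)) - 11/(14*(x - 5))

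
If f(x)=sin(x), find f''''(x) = sin(x)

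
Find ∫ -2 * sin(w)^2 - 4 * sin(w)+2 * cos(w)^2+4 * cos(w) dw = (sqrt(2)*sin(w + pi/4) + 2)^2 + C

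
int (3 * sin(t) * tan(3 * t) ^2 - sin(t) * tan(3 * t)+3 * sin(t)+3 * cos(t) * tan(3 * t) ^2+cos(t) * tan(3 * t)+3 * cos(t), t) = sqrt(2)*sin(t + pi/4)*tan(3*t) + C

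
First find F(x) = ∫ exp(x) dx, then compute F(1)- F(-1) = E - exp(-1)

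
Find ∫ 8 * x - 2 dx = 4*x^2 - 2*x + C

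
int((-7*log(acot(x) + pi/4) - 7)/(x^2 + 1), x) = 7*(4*acot(x) + pi)*log(acot(x) + pi/4)/4 + C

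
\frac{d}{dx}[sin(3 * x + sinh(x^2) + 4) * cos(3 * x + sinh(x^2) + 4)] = -2*x*sin(3*x + sinh(x^2) + 4)^2*cosh(x^2) + 2*x*cos(3*x + sinh(x^2) + 4)^2*cosh(x^2) - 3*sin(3*x + sinh(x^2) + 4)^2 + 3*cos(3*x + sinh(x^2) + 4)^2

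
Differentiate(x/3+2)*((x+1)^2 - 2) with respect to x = x^2 + 16*x/3 + 11/3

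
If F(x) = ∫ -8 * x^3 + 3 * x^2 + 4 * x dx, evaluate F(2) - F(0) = -16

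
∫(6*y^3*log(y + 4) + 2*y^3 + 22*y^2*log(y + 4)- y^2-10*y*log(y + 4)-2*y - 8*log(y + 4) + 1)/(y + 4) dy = (2*y^3 - y^2 - 2*y + 1)*log(y + 4) + C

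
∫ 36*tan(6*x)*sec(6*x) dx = 6*sec(6*x) + C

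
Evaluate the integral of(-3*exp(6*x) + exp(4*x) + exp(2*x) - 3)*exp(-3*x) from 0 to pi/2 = -(-exp(-pi/2) + exp(pi/2))^3 - 2*exp(pi/2) + 2*exp(-pi/2)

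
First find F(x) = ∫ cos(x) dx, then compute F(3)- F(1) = -sin(1) + sin(3)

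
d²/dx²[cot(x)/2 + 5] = cos(x)/sin(x)^3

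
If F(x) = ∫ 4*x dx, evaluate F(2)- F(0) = 8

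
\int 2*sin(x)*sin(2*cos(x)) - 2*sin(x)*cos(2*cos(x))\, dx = sqrt(2)*sin(2*cos(x) + pi/4) + C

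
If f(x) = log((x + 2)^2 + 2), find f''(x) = (-2*x^2 - 8*x - 4)/(x^4 + 8*x^3 + 28*x^2 + 48*x + 36)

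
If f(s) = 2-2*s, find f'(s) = -2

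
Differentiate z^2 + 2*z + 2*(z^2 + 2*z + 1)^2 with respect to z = 8*z^3 + 24*z^2 + 26*z + 10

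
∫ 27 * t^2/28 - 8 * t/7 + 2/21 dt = 9*t^3/28 - 4*t^2/7 + 2*t/21 + C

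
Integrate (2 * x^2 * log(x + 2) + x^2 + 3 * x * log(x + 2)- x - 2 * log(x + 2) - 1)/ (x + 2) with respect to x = (x^2 - x - 1)*log(x + 2) + C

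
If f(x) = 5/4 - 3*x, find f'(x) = -3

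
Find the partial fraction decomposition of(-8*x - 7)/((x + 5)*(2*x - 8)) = -11/(6*(x + 5)) - 13/(6*(x - 4))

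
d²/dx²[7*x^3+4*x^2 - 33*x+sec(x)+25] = 42*x + 8 - 1/cos(x) + 2/cos(x)^3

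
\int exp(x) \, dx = exp(x) + C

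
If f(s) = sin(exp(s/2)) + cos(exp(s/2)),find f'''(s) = sqrt(2)*(-exp(3*s/2)*cos(exp(s/2) + pi/4) + exp(s/2)*cos(exp(s/2) + pi/4) - 3*exp(s)*sin(exp(s/2) + pi/4))/8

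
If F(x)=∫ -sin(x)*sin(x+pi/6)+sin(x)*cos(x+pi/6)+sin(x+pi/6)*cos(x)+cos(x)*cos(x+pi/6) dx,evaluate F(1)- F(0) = -1/2 + (cos(1) + sin(1))*sin(pi/6 + 1)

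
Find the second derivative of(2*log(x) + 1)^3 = (-24*log(x)^2 + 24*log(x) + 18)/x^2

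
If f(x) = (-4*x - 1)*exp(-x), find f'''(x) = (4*x - 11)*exp(-x)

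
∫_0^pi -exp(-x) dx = -1 + exp(-pi)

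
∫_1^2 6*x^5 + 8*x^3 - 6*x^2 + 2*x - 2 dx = 80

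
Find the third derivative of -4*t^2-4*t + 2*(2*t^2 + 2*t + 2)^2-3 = 192*t + 96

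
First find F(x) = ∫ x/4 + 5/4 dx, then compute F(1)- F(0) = 11/8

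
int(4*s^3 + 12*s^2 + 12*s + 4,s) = s^4 + 4*s^3 + 6*s^2 + 4*s + C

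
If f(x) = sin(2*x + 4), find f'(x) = 2*cos(2*x + 4)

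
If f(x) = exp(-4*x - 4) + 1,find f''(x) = 16*exp(-4*x - 4)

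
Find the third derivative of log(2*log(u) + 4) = (2*log(u)^2 + 11*log(u) + 16)/(u^3*log(u)^3 + 6*u^3*log(u)^2 + 12*u^3*log(u) + 8*u^3)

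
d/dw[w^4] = 4*w^3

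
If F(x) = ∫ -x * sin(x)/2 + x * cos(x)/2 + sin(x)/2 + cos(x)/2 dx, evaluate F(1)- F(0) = cos(1)/2 + sin(1)/2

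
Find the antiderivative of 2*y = y^2 + C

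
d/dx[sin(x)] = cos(x)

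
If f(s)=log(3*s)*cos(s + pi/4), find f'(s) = (-s*log(s)*sin(s + pi/4) - s*log(3)*sin(s + pi/4) + cos(s + pi/4))/s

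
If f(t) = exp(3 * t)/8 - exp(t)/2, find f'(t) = 3*exp(3*t)/8 - exp(t)/2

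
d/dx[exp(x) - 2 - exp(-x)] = (exp(2*x) + 1)*exp(-x)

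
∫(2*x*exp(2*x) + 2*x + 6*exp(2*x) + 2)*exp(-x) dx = 4*(x + 2)*sinh(x) + C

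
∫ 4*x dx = 2*x^2 + C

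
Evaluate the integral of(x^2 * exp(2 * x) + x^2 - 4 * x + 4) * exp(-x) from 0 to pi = (1 + (-1 + pi)^2)*(-exp(-pi) + exp(pi))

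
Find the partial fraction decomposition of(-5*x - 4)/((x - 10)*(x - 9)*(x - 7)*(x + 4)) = -8/(1001*(x + 4)) - 13/(22*(x - 7)) + 49/(26*(x - 9)) - 9/(7*(x - 10))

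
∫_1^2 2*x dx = 3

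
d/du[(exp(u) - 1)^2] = 2*exp(2*u) - 2*exp(u)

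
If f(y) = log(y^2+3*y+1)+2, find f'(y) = (2*y + 3)/(y^2 + 3*y + 1)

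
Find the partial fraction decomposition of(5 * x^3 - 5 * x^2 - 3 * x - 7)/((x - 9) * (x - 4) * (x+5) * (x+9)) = 155/(36*(x + 9)) - 53/(36*(x + 5)) - 17/(45*(x - 4)) + 229/(90*(x - 9))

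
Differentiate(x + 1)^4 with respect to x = 4*x^3 + 12*x^2 + 12*x + 4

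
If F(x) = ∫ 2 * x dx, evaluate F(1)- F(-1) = 0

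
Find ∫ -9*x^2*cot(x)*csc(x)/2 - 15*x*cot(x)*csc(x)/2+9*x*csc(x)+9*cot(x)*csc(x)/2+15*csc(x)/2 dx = 3*(3*x^2 + 5*x - 3)*csc(x)/2 + C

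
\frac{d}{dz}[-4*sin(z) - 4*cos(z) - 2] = 4*sin(z) - 4*cos(z)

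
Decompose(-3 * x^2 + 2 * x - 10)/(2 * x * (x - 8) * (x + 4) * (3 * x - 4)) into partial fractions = 171/(1280*(3*x - 4)) + 11/(256*(x + 4)) - 31/(640*(x - 8)) - 5/(128*x)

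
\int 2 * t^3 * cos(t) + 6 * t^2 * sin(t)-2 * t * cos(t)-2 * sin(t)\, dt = 2*t*(t^2 - 1)*sin(t) + C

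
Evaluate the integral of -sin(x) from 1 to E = cos(E) - cos(1)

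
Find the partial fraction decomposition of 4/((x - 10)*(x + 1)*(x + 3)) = 2/(13*(x + 3)) - 2/(11*(x + 1)) + 4/(143*(x - 10))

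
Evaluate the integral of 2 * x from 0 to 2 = 4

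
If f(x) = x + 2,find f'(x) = 1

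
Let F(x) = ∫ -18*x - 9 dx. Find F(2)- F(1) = -36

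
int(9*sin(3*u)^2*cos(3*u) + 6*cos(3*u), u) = (sin(3*u)^2 + 2)*sin(3*u) + C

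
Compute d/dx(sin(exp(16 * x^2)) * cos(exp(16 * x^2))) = 32*x*(1 - 2*sin(exp(16*x^2))^2)*exp(16*x^2)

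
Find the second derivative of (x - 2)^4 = 12*x^2 - 48*x + 48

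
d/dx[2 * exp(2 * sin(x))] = 4*exp(2*sin(x))*cos(x)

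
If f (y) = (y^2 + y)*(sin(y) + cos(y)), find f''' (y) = y^2*sin(y) - y^2*cos(y) - 5*y*sin(y) - 7*y*cos(y) - 9*sin(y) + 3*cos(y)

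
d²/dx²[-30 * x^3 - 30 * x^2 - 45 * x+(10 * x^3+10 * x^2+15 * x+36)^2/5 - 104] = 600*x^4 + 800*x^3 + 960*x^2 + 1044*x + 318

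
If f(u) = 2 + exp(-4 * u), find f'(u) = -4*exp(-4*u)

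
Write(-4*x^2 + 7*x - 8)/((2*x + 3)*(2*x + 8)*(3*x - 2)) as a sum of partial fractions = -23/(182*(3*x - 2)) + 11/(13*(2*x + 3)) - 5/(7*(x + 4))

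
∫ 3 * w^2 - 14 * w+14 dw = w^3 - 7*w^2 + 14*w + C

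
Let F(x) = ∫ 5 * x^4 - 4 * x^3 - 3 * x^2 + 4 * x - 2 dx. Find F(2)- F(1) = 13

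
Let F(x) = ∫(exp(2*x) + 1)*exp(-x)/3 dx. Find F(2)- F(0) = -exp(-2)/3 + exp(2)/3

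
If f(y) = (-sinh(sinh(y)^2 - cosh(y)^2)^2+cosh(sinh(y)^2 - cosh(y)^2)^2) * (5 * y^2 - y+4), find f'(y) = -10*y*sinh(1)^2 + 10*y*cosh(1)^2 - cosh(1)^2 + sinh(1)^2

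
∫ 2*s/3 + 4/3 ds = s^2/3 + 4*s/3 + C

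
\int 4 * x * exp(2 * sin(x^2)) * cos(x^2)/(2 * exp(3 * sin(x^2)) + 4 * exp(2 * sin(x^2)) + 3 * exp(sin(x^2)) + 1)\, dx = log(1 + exp(2*sin(x^2))/(exp(sin(x^2)) + 1)^2) + C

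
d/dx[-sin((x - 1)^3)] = -3*(x - 1)^2*cos(x^3 - 3*x^2 + 3*x - 1)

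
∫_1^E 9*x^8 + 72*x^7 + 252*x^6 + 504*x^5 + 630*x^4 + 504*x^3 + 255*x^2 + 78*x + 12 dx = -520 + (1 + E)^3 + (1 + E)^9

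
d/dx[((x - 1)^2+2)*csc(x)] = (-x^2*cos(x)/sin(x) + 2*x + 2*x*cos(x)/sin(x) - 2 - 3*cos(x)/sin(x))/sin(x)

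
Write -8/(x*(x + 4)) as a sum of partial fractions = 2/(x + 4) - 2/x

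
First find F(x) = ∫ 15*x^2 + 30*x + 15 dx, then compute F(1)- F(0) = 35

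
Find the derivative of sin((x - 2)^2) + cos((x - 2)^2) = -2*x*sin(x^2 - 4*x + 4) + 2*x*cos(x^2 - 4*x + 4) + 4*sin(x^2 - 4*x + 4) - 4*cos(x^2 - 4*x + 4)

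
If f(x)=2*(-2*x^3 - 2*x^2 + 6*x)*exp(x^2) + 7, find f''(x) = -16*x^5*exp(x^2) - 16*x^4*exp(x^2) - 8*x^3*exp(x^2) - 40*x^2*exp(x^2) + 48*x*exp(x^2) - 8*exp(x^2)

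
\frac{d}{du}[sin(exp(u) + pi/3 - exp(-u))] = (exp(2*u) + 1)*exp(-u)*sin(-exp(u) + pi/6 + exp(-u))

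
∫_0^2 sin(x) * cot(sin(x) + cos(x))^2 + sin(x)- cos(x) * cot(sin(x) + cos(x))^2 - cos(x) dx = -cot(1) + cot(cos(2) + sin(2))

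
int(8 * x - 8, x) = 4*x^2 - 8*x + C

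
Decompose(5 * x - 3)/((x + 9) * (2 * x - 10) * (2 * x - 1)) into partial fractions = 1/(171*(2*x - 1)) - 12/(133*(x + 9)) + 11/(126*(x - 5))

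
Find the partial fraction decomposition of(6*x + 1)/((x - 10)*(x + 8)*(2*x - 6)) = -47/(396*(x + 8)) - 19/(154*(x - 3)) + 61/(252*(x - 10))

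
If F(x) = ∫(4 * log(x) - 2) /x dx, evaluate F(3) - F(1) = 2*(-1 + log(3))*log(3)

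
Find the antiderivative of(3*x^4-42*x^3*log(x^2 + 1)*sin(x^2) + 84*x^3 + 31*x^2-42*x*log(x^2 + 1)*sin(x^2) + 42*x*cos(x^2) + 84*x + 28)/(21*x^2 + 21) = x^3/21 + 2*x^2 + 4*x/3 + log(x^2 + 1)*cos(x^2) + C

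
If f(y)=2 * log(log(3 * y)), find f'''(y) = (4*log(y)^2 + 6*log(y) + 8*log(3)*log(y) + 4 + 4*log(3)^2 + 6*log(3))/(y^3*log(y)^3 + 3*y^3*log(3)*log(y)^2 + 3*y^3*log(3)^2*log(y) + y^3*log(3)^3)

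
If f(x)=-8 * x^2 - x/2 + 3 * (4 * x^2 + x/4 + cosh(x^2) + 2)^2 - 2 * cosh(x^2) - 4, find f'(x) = 48*x^3*sinh(x^2) + 192*x^3 + 3*x^2*sinh(x^2) + 18*x^2 + 20*x*sinh(x^2) + 6*x*sinh(2*x^2) + 48*x*cosh(x^2) + 643*x/8 + 3*cosh(x^2)/2 + 5/2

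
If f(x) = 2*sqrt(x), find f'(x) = 1/sqrt(x)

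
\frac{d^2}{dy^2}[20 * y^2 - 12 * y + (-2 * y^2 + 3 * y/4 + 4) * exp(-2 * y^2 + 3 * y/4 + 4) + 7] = -32*y^4*exp(-2*y^2 + 3*y/4 + 4) + 24*y^3*exp(-2*y^2 + 3*y/4 + 4) + 787*y^2*exp(-2*y^2 + 3*y/4 + 4)/8 - 2469*y*exp(-2*y^2 + 3*y/4 + 4)/64 - 133*exp(-2*y^2 + 3*y/4 + 4)/8 + 40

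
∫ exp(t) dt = exp(t) + C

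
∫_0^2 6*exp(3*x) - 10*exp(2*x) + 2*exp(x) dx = -2*exp(2) + 2 + (-1 + exp(2))^2 + 2*(-1 + exp(2))^3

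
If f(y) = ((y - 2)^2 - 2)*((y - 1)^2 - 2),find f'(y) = 4*y^3 - 18*y^2 + 18*y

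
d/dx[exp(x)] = exp(x)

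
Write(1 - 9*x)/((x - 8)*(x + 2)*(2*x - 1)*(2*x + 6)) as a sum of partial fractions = 2/(75*(2*x - 1)) - 2/(11*(x + 3)) + 19/(100*(x + 2)) - 71/(3300*(x - 8))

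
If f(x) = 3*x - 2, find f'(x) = 3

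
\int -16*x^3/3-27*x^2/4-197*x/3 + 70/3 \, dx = -4*x^4/3 - 9*x^3/4 - 197*x^2/6 + 70*x/3 + C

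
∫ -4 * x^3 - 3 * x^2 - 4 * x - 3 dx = -x^4 - x^3 - 2*x^2 - 3*x + C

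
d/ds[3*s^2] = 6*s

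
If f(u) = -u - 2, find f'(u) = -1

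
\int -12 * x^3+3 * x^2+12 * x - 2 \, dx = -3*x^4 + x^3 + 6*x^2 - 2*x + C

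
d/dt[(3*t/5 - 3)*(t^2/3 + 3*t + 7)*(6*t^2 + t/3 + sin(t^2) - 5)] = 2*t^4*cos(t^2)/5 + 6*t^4 + 8*t^3*cos(t^2)/5 + 292*t^3/15 + 3*t^2*sin(t^2)/5 - 48*t^2*cos(t^2)/5 - 443*t^2/5 + 8*t*sin(t^2)/5 - 42*t*cos(t^2) - 1316*t/5 - 24*sin(t^2)/5 + 17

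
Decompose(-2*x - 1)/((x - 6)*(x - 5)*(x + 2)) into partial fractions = 3/(56*(x + 2)) + 11/(7*(x - 5)) - 13/(8*(x - 6))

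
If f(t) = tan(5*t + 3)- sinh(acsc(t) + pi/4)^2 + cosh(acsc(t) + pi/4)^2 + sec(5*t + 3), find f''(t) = 50*tan(5*t + 3)^3 + 50*tan(5*t + 3)^2*sec(5*t + 3) + 50*tan(5*t + 3) + 25*sec(5*t + 3)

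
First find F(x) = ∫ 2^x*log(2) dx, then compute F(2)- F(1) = 2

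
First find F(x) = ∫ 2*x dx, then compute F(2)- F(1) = 3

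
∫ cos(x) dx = sin(x) + C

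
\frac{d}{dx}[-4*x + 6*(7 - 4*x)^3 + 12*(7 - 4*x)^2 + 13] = -1152*x^2 + 4416*x - 4204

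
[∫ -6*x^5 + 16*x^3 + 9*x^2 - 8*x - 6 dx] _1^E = -(-2*E + exp(3))^2 - 6*E + 4 + 3*exp(3)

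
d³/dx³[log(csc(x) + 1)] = (cos(x) - 2/tan(x) - 4*cos(x)/sin(x)^2 - 2*cos(x)/sin(x)^3)/(sin(x) + 1)^2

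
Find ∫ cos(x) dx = sin(x) + C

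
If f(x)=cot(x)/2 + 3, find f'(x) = -1/(2*sin(x)^2)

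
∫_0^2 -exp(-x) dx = -1 + exp(-2)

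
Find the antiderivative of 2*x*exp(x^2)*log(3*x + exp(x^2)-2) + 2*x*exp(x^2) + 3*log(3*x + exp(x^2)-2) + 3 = (3*x + exp(x^2) - 2)*log(3*x + exp(x^2) - 2) + C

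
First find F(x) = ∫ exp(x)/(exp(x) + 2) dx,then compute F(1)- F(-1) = -log(3*exp(-1) + 6) + log(6 + 3*E)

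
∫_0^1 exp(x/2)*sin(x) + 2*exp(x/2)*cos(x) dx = 2*exp(1/2)*sin(1)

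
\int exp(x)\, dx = exp(x) + C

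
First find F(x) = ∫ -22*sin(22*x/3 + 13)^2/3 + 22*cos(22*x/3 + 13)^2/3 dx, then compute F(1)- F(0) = -sin(26)/2 + sin(122/3)/2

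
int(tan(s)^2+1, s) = tan(s) + C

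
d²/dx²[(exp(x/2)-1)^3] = 9*exp(3*x/2)/4 + 3*exp(x/2)/4 - 3*exp(x)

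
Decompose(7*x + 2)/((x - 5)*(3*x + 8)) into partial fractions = 50/(23*(3*x + 8)) + 37/(23*(x - 5))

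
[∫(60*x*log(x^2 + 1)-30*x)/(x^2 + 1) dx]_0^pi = -15*log(1 + pi^2) + 15*log(1 + pi^2)^2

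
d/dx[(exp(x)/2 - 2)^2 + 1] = exp(2*x)/2 - 2*exp(x)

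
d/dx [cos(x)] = -sin(x)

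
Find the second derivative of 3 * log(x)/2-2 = -3/(2*x^2)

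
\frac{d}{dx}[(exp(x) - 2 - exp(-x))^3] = (3*exp(6*x) - 12*exp(5*x) + 9*exp(4*x) + 9*exp(2*x) + 12*exp(x) + 3)*exp(-3*x)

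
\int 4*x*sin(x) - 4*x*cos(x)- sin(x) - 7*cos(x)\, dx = -sqrt(2)*(4*x + 3)*sin(x + pi/4) + C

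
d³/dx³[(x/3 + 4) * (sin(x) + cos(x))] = x*sin(x)/3 - x*cos(x)/3 + 3*sin(x) - 5*cos(x)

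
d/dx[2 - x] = -1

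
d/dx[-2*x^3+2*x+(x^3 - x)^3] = 9*x^8 - 21*x^6 + 15*x^4 - 9*x^2 + 2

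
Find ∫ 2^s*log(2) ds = 2^s + C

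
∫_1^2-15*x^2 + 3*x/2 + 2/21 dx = -2743/84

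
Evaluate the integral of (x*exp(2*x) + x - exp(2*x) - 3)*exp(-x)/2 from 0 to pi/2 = (-1 + pi/4)*(-exp(-pi/2) + exp(pi/2))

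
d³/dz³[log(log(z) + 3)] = (2*log(z)^2 + 15*log(z) + 29)/(z^3*log(z)^3 + 9*z^3*log(z)^2 + 27*z^3*log(z) + 27*z^3)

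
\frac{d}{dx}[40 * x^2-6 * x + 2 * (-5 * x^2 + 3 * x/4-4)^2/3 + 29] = 200*x^3/3 - 15*x^2 + 1609*x/12 - 10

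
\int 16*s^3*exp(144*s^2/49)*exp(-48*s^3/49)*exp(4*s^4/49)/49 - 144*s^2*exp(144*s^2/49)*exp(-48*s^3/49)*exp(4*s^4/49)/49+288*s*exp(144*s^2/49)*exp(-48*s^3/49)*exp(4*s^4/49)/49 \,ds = exp(4*s^2*(s - 6)^2/49) + C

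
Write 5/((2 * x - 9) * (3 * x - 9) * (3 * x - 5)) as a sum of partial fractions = 15/(68*(3*x - 5)) + 20/(153*(2*x - 9)) - 5/(36*(x - 3))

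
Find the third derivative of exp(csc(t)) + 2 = (1 + 3/sin(t) - 6/sin(t)^2 - 6/sin(t)^3 - cos(t)^2/sin(t)^4)*exp(1/sin(t))*cos(t)/sin(t)^2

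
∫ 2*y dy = y^2 + C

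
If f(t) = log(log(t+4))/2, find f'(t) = 1/(2*t*log(t + 4) + 8*log(t + 4))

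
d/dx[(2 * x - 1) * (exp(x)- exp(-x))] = (2*x*exp(2*x) + 2*x + exp(2*x) - 3)*exp(-x)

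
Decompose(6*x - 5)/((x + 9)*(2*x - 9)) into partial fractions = 44/(27*(2*x - 9)) + 59/(27*(x + 9))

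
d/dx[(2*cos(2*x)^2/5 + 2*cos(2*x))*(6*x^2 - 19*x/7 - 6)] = -24*x^2*sin(2*x) - 24*x^2*sin(4*x)/5 + 76*x*sin(2*x)/7 + 76*x*sin(4*x)/35 + 24*x*cos(2*x)^2/5 + 24*x*cos(2*x) + 24*sin(2*x) + 24*sin(4*x)/5 - 38*cos(2*x)^2/35 - 38*cos(2*x)/7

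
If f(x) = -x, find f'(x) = -1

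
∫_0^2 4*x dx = 8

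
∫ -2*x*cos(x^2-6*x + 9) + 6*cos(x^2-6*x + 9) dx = -sin((x - 3)^2) + C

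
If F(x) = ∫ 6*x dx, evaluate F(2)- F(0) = 12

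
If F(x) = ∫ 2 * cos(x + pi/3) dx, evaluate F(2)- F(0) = -sqrt(3) + 2*sin(pi/3 + 2)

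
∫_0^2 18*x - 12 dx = 12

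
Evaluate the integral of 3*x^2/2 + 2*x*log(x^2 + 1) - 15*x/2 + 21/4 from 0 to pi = (-2 + pi/4)*(-3*pi - 3 + 2*pi^2) - 6 + (1 + pi^2)*log(1 + pi^2)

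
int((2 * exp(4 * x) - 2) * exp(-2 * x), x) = 4*sinh(x)^2 + C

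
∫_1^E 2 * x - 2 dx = (-1 + E)^2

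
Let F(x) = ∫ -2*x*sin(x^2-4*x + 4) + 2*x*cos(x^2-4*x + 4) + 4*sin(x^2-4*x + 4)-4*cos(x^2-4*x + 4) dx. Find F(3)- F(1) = 0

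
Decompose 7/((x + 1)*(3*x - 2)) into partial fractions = 21/(5*(3*x - 2)) - 7/(5*(x + 1))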